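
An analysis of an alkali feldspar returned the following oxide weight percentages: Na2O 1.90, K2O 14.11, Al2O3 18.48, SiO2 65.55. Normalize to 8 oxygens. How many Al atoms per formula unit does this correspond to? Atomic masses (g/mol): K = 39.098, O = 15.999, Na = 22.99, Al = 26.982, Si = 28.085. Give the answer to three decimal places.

0.998 Al apfu

Na2O (M=61.979): mol = 0.03066; Na = 0.06132, O = 0.03066.
K2O (M=94.195): mol = 0.14980; K = 0.29960, O = 0.14980.
Al2O3 (M=101.961): mol = 0.18125; Al = 0.36250, O = 0.54375.
SiO2 (M=60.083): mol = 1.09099; Si = 1.09099, O = 2.18198.
ΣO = 2.90619; factor = 8/ΣO = 2.75275.
Al apfu = 0.36250 × 2.75275 = 0.998.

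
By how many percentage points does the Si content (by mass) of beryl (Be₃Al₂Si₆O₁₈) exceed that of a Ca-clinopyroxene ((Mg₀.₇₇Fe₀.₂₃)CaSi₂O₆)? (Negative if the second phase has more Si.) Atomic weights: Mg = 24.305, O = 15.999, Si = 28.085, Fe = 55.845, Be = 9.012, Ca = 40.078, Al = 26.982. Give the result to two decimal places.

Si in Be₃Al₂Si₆O₁₈: molar mass 537.492 g/mol; 6×28.085 = 168.510 g → 31.35 wt%.
Si in (Mg₀.₇₇Fe₀.₂₃)CaSi₂O₆: molar mass 223.801 g/mol; 2×28.085 = 56.170 g → 25.10 wt%.
Difference = 31.35 − 25.10 = 6.25 percentage points.

6.25 percentage points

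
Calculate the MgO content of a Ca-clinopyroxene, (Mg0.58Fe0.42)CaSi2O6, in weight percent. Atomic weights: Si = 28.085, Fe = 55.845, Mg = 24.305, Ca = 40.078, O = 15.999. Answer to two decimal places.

Molar mass of (Mg0.58Fe0.42)CaSi2O6 = 0.58×24.305 + 0.42×55.845 + 1×40.078 + 2×28.085 + 6×15.999 = 229.794 g/mol.
Each formula unit contains 0.58 Mg, equivalent to 0.58/1 = 0.5800 mol MgO.
M(MgO) = 1×24.305 + 1×15.999 = 40.304 g/mol.
Mass of MgO per formula unit = 0.5800 × 40.304 = 23.376 g.
MgO wt% = 23.376 / 229.794 × 100 = 10.17%.

10.17 wt%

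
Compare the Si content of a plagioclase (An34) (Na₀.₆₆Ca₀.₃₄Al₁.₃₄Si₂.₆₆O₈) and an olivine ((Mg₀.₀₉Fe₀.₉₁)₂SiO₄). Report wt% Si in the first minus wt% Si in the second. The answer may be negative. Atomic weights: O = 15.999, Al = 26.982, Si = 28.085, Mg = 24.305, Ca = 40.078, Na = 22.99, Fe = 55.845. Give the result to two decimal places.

13.73 percentage points

M(Na₀.₆₆Ca₀.₃₄Al₁.₃₄Si₂.₆₆O₈) = 267.654 g/mol, so wt% Si = 74.706/267.654 × 100 = 27.91%.
M((Mg₀.₀₉Fe₀.₉₁)₂SiO₄) = 198.094 g/mol, so wt% Si = 28.085/198.094 × 100 = 14.18%.
27.91 − 14.18 = 13.73 pp.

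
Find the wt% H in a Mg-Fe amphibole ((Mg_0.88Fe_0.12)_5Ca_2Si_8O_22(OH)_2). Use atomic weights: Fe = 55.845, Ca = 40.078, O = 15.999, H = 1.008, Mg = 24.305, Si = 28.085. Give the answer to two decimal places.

0.24 mass %

Formula mass = 4.40*24.305 + 0.60*55.845 + 2*40.078 + 8*28.085 + 24*15.999 + 2*1.008 = 831.277 g/mol, of which 2.016 g is H.
So H makes up 2.016/831.277 = 0.0024 of the mass, i.e. 0.24%.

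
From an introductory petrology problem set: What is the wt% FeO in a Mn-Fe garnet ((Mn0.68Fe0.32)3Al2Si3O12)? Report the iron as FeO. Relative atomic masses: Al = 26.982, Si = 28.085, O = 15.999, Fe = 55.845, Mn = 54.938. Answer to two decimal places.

13.91 wt%

M((Mn0.68Fe0.32)3Al2Si3O12) = 495.892 g/mol; M(FeO) = 71.844 g/mol.
Moles FeO per formula unit = 0.96 Fe ÷ 1 = 0.9600.
FeO fraction = (0.9600 × 71.844) / 495.892 = 68.970/495.892 = 0.1391.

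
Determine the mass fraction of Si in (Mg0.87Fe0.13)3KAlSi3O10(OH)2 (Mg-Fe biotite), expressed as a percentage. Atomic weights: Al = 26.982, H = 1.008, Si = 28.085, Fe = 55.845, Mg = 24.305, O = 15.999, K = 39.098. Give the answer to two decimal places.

Formula mass = 2.61·24.305 + 0.39·55.845 + 1·39.098 + 1·26.982 + 3·28.085 + 12·15.999 + 2·1.008 = 429.555 g/mol, of which 84.255 g is Si.
So Si makes up 84.255/429.555 = 0.1961 of the mass, i.e. 19.61%.

19.61 weight percent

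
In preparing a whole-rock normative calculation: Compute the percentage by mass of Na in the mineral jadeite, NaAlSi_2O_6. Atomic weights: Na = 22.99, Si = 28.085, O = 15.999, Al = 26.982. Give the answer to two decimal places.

Molar mass of NaAlSi_2O_6: 1×22.99 + 1×26.982 + 2×28.085 + 6×15.999 = 202.136 g/mol.
Mass of Na per formula unit: 1 × 22.99 = 22.990 g.
Weight fraction Na = 22.990 / 202.136 = 0.1137.

11.37 mass %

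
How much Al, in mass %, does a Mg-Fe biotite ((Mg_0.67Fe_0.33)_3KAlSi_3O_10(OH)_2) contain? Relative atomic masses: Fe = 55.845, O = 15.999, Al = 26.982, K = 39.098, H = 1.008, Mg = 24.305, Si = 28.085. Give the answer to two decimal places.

Formula mass = 2.01*24.305 + 0.99*55.845 + 1*39.098 + 1*26.982 + 3*28.085 + 12*15.999 + 2*1.008 = 448.479 g/mol, of which 26.982 g is Al.
So Al makes up 26.982/448.479 = 0.0602 of the mass, i.e. 6.02%.

6.02 mass %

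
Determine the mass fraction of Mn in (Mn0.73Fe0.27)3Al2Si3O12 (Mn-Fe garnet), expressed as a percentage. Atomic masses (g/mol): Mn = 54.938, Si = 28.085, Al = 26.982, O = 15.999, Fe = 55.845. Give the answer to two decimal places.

24.27 wt%

Formula mass = 2.19×54.938 + 0.81×55.845 + 2×26.982 + 3×28.085 + 12×15.999 = 495.756 g/mol, of which 120.314 g is Mn.
So Mn makes up 120.314/495.756 = 0.2427 of the mass, i.e. 24.27%.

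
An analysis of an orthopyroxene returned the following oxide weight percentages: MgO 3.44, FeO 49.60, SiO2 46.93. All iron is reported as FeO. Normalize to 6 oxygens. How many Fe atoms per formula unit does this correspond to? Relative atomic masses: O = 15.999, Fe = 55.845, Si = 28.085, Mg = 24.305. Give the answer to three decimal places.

1.772 Fe apfu

MgO: 3.44/40.304 = 0.08535 mol → 0.08535 mol Mg, 0.08535 mol O.
FeO: 49.60/71.844 = 0.69038 mol → 0.69038 mol Fe, 0.69038 mol O.
SiO2: 46.93/60.083 = 0.78109 mol → 0.78109 mol Si, 1.56218 mol O.
Total oxygen = 2.33791 mol. Normalization factor = 6/2.33791 = 2.56639.
Fe per 6 O = 0.69038 × 2.56639 = 1.772.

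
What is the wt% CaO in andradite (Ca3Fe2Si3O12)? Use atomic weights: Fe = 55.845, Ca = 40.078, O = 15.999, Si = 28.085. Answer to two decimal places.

33.11 wt%

Molar mass of Ca3Fe2Si3O12 = 3×40.078 + 2×55.845 + 3×28.085 + 12×15.999 = 508.167 g/mol.
Each formula unit contains 3 Ca, equivalent to 3/1 = 3.0000 mol CaO.
M(CaO) = 1×40.078 + 1×15.999 = 56.077 g/mol.
Mass of CaO per formula unit = 3.0000 × 56.077 = 168.231 g.
CaO wt% = 168.231 / 508.167 × 100 = 33.11%.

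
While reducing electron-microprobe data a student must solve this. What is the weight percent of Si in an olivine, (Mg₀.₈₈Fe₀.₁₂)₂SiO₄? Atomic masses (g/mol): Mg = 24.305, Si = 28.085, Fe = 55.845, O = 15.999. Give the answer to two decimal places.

18.94 weight percent

Formula mass = 1.76×24.305 + 0.24×55.845 + 1×28.085 + 4×15.999 = 148.261 g/mol, of which 28.085 g is Si.
So Si makes up 28.085/148.261 = 0.1894 of the mass, i.e. 18.94%.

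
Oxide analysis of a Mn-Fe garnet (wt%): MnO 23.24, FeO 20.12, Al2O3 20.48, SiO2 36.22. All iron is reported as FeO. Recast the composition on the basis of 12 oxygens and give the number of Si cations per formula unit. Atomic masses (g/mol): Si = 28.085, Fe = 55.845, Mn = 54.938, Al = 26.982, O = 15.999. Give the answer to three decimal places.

2.994 Si apfu

MnO (M=70.937): mol = 0.32761; Mn = 0.32761, O = 0.32761.
FeO (M=71.844): mol = 0.28005; Fe = 0.28005, O = 0.28005.
Al2O3 (M=101.961): mol = 0.20086; Al = 0.40172, O = 0.60258.
SiO2 (M=60.083): mol = 0.60283; Si = 0.60283, O = 1.20566.
ΣO = 2.41590; factor = 12/ΣO = 4.96709.
Si apfu = 0.60283 × 4.96709 = 2.994.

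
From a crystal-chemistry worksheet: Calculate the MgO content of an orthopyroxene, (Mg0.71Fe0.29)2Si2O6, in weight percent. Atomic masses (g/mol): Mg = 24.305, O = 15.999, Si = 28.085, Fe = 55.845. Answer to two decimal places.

M((Mg0.71Fe0.29)2Si2O6) = 219.067 g/mol; M(MgO) = 40.304 g/mol.
Moles MgO per formula unit = 1.42 Mg ÷ 1 = 1.4200.
MgO fraction = (1.4200 × 40.304) / 219.067 = 57.232/219.067 = 0.2613.

26.13 wt%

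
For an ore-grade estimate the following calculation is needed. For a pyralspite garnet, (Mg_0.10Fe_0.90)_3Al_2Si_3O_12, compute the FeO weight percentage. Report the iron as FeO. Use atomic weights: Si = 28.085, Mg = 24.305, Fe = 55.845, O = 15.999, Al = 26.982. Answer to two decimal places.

Molar mass of (Mg_0.10Fe_0.90)_3Al_2Si_3O_12 = 0.30·24.305 + 2.70·55.845 + 2·26.982 + 3·28.085 + 12·15.999 = 488.280 g/mol.
Each formula unit contains 2.70 Fe, equivalent to 2.70/1 = 2.7000 mol FeO.
M(FeO) = 1×55.845 + 1×15.999 = 71.844 g/mol.
Mass of FeO per formula unit = 2.7000 × 71.844 = 193.979 g.
FeO wt% = 193.979 / 488.280 × 100 = 39.73%.

39.73 wt%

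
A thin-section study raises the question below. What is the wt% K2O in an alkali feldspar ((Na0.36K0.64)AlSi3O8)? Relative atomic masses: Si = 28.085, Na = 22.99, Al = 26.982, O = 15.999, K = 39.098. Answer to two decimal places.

Molar mass of (Na0.36K0.64)AlSi3O8 = 0.36*22.99 + 0.64*39.098 + 1*26.982 + 3*28.085 + 8*15.999 = 272.528 g/mol.
Each formula unit contains 0.64 K, equivalent to 0.64/2 = 0.3200 mol K2O.
M(K2O) = 2×39.098 + 1×15.999 = 94.195 g/mol.
Mass of K2O per formula unit = 0.3200 × 94.195 = 30.142 g.
K2O wt% = 30.142 / 272.528 × 100 = 11.06%.

11.06 wt%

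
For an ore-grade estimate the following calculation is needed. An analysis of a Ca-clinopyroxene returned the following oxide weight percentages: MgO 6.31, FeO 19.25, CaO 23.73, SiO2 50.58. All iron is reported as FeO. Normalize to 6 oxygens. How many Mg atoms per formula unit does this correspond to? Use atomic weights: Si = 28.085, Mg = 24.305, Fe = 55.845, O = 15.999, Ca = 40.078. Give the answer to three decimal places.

6.31 wt% MgO ÷ 40.304 g/mol = 0.15656 mol, giving 0.15656 Mg and 0.15656 O.
19.25 wt% FeO ÷ 71.844 g/mol = 0.26794 mol, giving 0.26794 Fe and 0.26794 O.
23.73 wt% CaO ÷ 56.077 g/mol = 0.42317 mol, giving 0.42317 Ca and 0.42317 O.
50.58 wt% SiO2 ÷ 60.083 g/mol = 0.84184 mol, giving 0.84184 Si and 1.68368 O.
Oxygen sums to 2.53135; scaling by 6/2.53135 = 2.37028 puts the formula on 6 O.
Mg: 0.15656 × 2.37028 = 0.371 atoms per formula unit.

0.371 Mg apfu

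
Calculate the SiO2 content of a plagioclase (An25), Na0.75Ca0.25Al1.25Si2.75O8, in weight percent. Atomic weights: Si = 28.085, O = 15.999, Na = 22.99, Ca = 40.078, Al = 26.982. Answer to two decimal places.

M(Na0.75Ca0.25Al1.25Si2.75O8) = 266.215 g/mol; M(SiO2) = 60.083 g/mol.
Moles SiO2 per formula unit = 2.75 Si ÷ 1 = 2.7500.
SiO2 fraction = (2.7500 × 60.083) / 266.215 = 165.228/266.215 = 0.6207.

62.07 wt%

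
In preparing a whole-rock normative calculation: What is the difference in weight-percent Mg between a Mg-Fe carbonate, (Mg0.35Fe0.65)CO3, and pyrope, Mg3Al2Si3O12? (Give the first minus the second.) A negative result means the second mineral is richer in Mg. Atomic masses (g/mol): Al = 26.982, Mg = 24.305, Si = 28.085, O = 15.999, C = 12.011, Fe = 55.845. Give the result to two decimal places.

Mg in (Mg0.35Fe0.65)CO3: molar mass 104.814 g/mol; 0.35×24.305 = 8.507 g → 8.12 wt%.
Mg in Mg3Al2Si3O12: molar mass 403.122 g/mol; 3×24.305 = 72.915 g → 18.09 wt%.
Difference = 8.12 − 18.09 = -9.97 percentage points.

-9.97 percentage points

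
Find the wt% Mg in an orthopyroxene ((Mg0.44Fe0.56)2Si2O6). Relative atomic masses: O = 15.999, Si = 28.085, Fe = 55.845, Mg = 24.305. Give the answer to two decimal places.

9.06 weight percent

M((Mg0.44Fe0.56)2Si2O6) = 236.099 g/mol.
Mg contributes 0.88 × 24.305 = 21.388 g per mole.
21.388/236.099 = 0.0906 → 9.06%.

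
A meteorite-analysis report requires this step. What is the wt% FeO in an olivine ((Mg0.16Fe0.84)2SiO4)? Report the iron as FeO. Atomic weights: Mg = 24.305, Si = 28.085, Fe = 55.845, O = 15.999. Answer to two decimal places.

62.32 wt%

Molar mass of (Mg0.16Fe0.84)2SiO4 = 0.32×24.305 + 1.68×55.845 + 1×28.085 + 4×15.999 = 193.678 g/mol.
Each formula unit contains 1.68 Fe, equivalent to 1.68/1 = 1.6800 mol FeO.
M(FeO) = 1×55.845 + 1×15.999 = 71.844 g/mol.
Mass of FeO per formula unit = 1.6800 × 71.844 = 120.698 g.
FeO wt% = 120.698 / 193.678 × 100 = 62.32%.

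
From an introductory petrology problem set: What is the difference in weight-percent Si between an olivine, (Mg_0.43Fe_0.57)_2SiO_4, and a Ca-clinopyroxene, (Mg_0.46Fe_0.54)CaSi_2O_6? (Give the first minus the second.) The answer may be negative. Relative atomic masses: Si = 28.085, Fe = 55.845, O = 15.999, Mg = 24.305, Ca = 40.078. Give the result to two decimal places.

-8.15 percentage points

Si in (Mg_0.43Fe_0.57)_2SiO_4: molar mass 176.647 g/mol; 1×28.085 = 28.085 g → 15.90 wt%.
Si in (Mg_0.46Fe_0.54)CaSi_2O_6: molar mass 233.579 g/mol; 2×28.085 = 56.170 g → 24.05 wt%.
Difference = 15.90 − 24.05 = -8.15 percentage points.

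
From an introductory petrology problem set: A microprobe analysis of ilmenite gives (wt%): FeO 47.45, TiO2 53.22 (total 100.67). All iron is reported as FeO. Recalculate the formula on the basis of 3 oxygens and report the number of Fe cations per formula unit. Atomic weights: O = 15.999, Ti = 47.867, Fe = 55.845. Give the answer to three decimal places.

FeO (M=71.844): mol = 0.66046; Fe = 0.66046, O = 0.66046.
TiO2 (M=79.865): mol = 0.66637; Ti = 0.66637, O = 1.33274.
ΣO = 1.99320; factor = 3/ΣO = 1.50512.
Fe apfu = 0.66046 × 1.50512 = 0.994.

0.994 Fe apfu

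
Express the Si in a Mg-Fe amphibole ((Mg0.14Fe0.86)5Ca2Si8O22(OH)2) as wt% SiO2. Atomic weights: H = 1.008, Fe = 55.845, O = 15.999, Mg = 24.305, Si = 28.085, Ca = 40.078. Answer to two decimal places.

50.70 wt%

Molar mass of (Mg0.14Fe0.86)5Ca2Si8O22(OH)2 = 0.70·24.305 + 4.30·55.845 + 2·40.078 + 8·28.085 + 24·15.999 + 2·1.008 = 947.975 g/mol.
Each formula unit contains 8 Si, equivalent to 8/1 = 8.0000 mol SiO2.
M(SiO2) = 1×28.085 + 2×15.999 = 60.083 g/mol.
Mass of SiO2 per formula unit = 8.0000 × 60.083 = 480.664 g.
SiO2 wt% = 480.664 / 947.975 × 100 = 50.70%.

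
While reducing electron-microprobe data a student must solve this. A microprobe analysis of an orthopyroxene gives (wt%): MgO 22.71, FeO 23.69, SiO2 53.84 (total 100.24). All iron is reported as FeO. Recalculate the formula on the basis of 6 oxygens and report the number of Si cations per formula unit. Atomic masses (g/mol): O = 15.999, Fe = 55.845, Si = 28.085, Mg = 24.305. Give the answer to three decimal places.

2.002 Si apfu

MgO: 22.71/40.304 = 0.56347 mol → 0.56347 mol Mg, 0.56347 mol O.
FeO: 23.69/71.844 = 0.32974 mol → 0.32974 mol Fe, 0.32974 mol O.
SiO2: 53.84/60.083 = 0.89609 mol → 0.89609 mol Si, 1.79218 mol O.
Total oxygen = 2.68539 mol. Normalization factor = 6/2.68539 = 2.23431.
Si per 6 O = 0.89609 × 2.23431 = 2.002.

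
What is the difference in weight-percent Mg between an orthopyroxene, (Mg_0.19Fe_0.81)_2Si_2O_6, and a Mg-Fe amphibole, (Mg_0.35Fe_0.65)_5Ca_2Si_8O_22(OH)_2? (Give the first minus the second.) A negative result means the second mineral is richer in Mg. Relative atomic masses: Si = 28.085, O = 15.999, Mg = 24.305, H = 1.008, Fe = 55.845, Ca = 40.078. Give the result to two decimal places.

-0.98 percentage points

M((Mg_0.19Fe_0.81)_2Si_2O_6) = 251.869 g/mol, so wt% Mg = 9.236/251.869 × 100 = 3.67%.
M((Mg_0.35Fe_0.65)_5Ca_2Si_8O_22(OH)_2) = 914.858 g/mol, so wt% Mg = 42.534/914.858 × 100 = 4.65%.
3.67 − 4.65 = -0.98 pp.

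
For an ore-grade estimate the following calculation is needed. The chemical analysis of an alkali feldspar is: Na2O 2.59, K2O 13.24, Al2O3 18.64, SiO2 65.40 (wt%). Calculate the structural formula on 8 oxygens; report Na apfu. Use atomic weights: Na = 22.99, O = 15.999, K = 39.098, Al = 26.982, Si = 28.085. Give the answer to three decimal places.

0.230 Na apfu

Na2O: 2.59/61.979 = 0.04179 mol → 0.08358 mol Na, 0.04179 mol O.
K2O: 13.24/94.195 = 0.14056 mol → 0.28112 mol K, 0.14056 mol O.
Al2O3: 18.64/101.961 = 0.18281 mol → 0.36562 mol Al, 0.54843 mol O.
SiO2: 65.40/60.083 = 1.08849 mol → 1.08849 mol Si, 2.17698 mol O.
Total oxygen = 2.90776 mol. Normalization factor = 8/2.90776 = 2.75126.
Na per 8 O = 0.08358 × 2.75126 = 0.230.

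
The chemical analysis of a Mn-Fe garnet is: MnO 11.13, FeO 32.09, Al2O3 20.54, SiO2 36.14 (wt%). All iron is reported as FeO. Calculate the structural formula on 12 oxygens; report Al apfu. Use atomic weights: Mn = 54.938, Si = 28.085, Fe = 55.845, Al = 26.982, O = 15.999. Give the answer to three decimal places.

11.13 wt% MnO ÷ 70.937 g/mol = 0.15690 mol, giving 0.15690 Mn and 0.15690 O.
32.09 wt% FeO ÷ 71.844 g/mol = 0.44666 mol, giving 0.44666 Fe and 0.44666 O.
20.54 wt% Al2O3 ÷ 101.961 g/mol = 0.20145 mol, giving 0.40290 Al and 0.60435 O.
36.14 wt% SiO2 ÷ 60.083 g/mol = 0.60150 mol, giving 0.60150 Si and 1.20300 O.
Oxygen sums to 2.41091; scaling by 12/2.41091 = 4.97737 puts the formula on 12 O.
Al: 0.40290 × 4.97737 = 2.005 atoms per formula unit.

2.005 Al apfu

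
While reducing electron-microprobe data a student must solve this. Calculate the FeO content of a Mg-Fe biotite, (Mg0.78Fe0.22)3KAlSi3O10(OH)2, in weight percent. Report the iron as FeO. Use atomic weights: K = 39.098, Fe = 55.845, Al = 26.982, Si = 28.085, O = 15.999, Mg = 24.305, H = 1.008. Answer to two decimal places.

Formula mass = 438.070 g/mol.
0.66 Fe → 0.6600 mol FeO per formula unit; M(FeO) = 71.844, so FeO mass = 47.417 g.
47.417/438.070 × 100 = 10.82 wt%.

10.82 wt%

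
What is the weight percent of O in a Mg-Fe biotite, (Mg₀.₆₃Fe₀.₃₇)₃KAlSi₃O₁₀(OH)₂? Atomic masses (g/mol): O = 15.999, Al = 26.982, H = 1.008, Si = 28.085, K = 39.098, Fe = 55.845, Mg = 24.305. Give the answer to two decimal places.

Molar mass of (Mg₀.₆₃Fe₀.₃₇)₃KAlSi₃O₁₀(OH)₂: 1.89·24.305 + 1.11·55.845 + 1·39.098 + 1·26.982 + 3·28.085 + 12·15.999 + 2·1.008 = 452.263 g/mol.
Mass of O per formula unit: 12 × 15.999 = 191.988 g.
Weight fraction O = 191.988 / 452.263 = 0.4245.

42.45 wt%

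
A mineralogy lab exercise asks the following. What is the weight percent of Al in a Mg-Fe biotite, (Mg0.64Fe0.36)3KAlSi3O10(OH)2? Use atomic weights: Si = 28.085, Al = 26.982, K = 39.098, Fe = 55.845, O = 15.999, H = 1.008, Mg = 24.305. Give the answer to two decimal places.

5.98 mass %

Formula mass = 1.92*24.305 + 1.08*55.845 + 1*39.098 + 1*26.982 + 3*28.085 + 12*15.999 + 2*1.008 = 451.317 g/mol, of which 26.982 g is Al.
So Al makes up 26.982/451.317 = 0.0598 of the mass, i.e. 5.98%.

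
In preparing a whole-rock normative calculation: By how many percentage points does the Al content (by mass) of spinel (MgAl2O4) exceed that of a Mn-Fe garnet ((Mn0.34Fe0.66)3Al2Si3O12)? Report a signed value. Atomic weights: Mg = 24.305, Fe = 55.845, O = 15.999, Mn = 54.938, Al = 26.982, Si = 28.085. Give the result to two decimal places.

27.07 percentage points

M(MgAl2O4) = 142.265 g/mol, so wt% Al = 53.964/142.265 × 100 = 37.93%.
M((Mn0.34Fe0.66)3Al2Si3O12) = 496.817 g/mol, so wt% Al = 53.964/496.817 × 100 = 10.86%.
37.93 − 10.86 = 27.07 pp.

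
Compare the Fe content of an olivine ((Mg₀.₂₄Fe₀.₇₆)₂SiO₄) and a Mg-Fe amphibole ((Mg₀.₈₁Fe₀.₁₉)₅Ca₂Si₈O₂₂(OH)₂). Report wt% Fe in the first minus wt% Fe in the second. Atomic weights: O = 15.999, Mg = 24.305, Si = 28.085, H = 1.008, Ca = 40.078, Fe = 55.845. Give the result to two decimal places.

First mineral: 84.884 g Fe in 188.632 g formula = 45.00 wt% Fe.
Second mineral: 53.053 g Fe in 842.316 g formula = 6.30 wt% Fe.
45.00% − 6.30% gives a difference of 38.70 percentage points.

38.70 percentage points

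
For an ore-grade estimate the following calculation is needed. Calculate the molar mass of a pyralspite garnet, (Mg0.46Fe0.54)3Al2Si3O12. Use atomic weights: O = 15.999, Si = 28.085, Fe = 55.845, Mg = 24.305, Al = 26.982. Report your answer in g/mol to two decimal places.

M = 1.38*24.305 + 1.62*55.845 + 2*26.982 + 3*28.085 + 12*15.999

454.22 g/mol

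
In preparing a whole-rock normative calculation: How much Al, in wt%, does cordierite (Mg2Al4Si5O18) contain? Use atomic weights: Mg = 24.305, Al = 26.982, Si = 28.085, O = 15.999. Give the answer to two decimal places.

Formula mass = 2×24.305 + 4×26.982 + 5×28.085 + 18×15.999 = 584.945 g/mol, of which 107.928 g is Al.
So Al makes up 107.928/584.945 = 0.1845 of the mass, i.e. 18.45%.

18.45 wt%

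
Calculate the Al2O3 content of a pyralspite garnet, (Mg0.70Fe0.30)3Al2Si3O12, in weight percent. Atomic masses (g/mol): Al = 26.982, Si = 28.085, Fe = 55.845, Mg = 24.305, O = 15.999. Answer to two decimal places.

23.63 wt%

Formula mass = 431.508 g/mol.
2 Al → 1.0000 mol Al2O3 per formula unit; M(Al2O3) = 101.961, so Al2O3 mass = 101.961 g.
101.961/431.508 × 100 = 23.63 wt%.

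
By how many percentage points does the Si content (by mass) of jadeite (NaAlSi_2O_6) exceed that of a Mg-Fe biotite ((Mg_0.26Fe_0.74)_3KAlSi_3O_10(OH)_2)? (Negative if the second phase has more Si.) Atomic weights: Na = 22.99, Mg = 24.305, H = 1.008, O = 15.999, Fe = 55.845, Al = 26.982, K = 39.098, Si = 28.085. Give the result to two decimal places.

Si in NaAlSi_2O_6: molar mass 202.136 g/mol; 2×28.085 = 56.170 g → 27.79 wt%.
Si in (Mg_0.26Fe_0.74)_3KAlSi_3O_10(OH)_2: molar mass 487.273 g/mol; 3×28.085 = 84.255 g → 17.29 wt%.
Difference = 27.79 − 17.29 = 10.50 percentage points.

10.50 percentage points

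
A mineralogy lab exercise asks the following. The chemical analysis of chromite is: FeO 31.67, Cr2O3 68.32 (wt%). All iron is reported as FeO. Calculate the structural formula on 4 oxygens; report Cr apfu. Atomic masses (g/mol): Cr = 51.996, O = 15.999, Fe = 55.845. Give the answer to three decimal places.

FeO: 31.67/71.844 = 0.44082 mol → 0.44082 mol Fe, 0.44082 mol O.
Cr2O3: 68.32/151.989 = 0.44951 mol → 0.89902 mol Cr, 1.34853 mol O.
Total oxygen = 1.78935 mol. Normalization factor = 4/1.78935 = 2.23545.
Cr per 4 O = 0.89902 × 2.23545 = 2.010.

2.010 Cr apfu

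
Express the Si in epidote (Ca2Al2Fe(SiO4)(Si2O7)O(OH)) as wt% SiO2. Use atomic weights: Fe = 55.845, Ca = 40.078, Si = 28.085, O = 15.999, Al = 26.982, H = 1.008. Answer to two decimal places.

37.30 wt%

Formula mass = 483.215 g/mol.
3 Si → 3.0000 mol SiO2 per formula unit; M(SiO2) = 60.083, so SiO2 mass = 180.249 g.
180.249/483.215 × 100 = 37.30 wt%.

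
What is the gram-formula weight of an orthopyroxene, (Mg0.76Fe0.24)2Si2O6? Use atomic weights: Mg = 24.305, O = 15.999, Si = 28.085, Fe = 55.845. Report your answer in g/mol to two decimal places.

215.91 g/mol

The formula mass is the sum 1.52×24.305 + 0.48×55.845 + 2×28.085 + 6×15.999.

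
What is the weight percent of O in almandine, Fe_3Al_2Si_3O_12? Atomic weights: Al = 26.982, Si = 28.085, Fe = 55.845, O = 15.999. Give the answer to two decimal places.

Formula mass = 3×55.845 + 2×26.982 + 3×28.085 + 12×15.999 = 497.742 g/mol, of which 191.988 g is O.
So O makes up 191.988/497.742 = 0.3857 of the mass, i.e. 38.57%.

38.57 mass %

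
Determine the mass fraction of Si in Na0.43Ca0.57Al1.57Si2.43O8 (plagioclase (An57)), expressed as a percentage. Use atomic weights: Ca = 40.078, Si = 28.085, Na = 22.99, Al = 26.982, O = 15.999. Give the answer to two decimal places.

25.15 wt%

Molar mass of Na0.43Ca0.57Al1.57Si2.43O8: 0.43*22.99 + 0.57*40.078 + 1.57*26.982 + 2.43*28.085 + 8*15.999 = 271.330 g/mol.
Mass of Si per formula unit: 2.43 × 28.085 = 68.247 g.
Weight fraction Si = 68.247 / 271.330 = 0.2515.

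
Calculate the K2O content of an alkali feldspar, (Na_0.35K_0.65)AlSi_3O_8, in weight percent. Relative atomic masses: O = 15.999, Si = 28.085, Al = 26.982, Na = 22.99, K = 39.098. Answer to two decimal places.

Formula mass = 272.689 g/mol.
0.65 K → 0.3250 mol K2O per formula unit; M(K2O) = 94.195, so K2O mass = 30.613 g.
30.613/272.689 × 100 = 11.23 wt%.

11.23 wt%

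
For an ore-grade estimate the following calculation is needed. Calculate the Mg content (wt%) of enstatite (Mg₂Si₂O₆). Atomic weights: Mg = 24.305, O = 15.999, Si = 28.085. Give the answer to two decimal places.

Formula mass = 2·24.305 + 2·28.085 + 6·15.999 = 200.774 g/mol, of which 48.610 g is Mg.
So Mg makes up 48.610/200.774 = 0.2421 of the mass, i.e. 24.21%.

24.21 wt%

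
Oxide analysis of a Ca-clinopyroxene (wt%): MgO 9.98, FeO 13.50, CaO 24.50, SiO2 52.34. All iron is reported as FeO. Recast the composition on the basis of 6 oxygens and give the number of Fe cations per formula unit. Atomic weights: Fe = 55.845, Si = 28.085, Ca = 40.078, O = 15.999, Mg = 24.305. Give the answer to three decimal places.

MgO (M=40.304): mol = 0.24762; Mg = 0.24762, O = 0.24762.
FeO (M=71.844): mol = 0.18791; Fe = 0.18791, O = 0.18791.
CaO (M=56.077): mol = 0.43690; Ca = 0.43690, O = 0.43690.
SiO2 (M=60.083): mol = 0.87113; Si = 0.87113, O = 1.74226.
ΣO = 2.61469; factor = 6/ΣO = 2.29473.
Fe apfu = 0.18791 × 2.29473 = 0.431.

0.431 Fe apfu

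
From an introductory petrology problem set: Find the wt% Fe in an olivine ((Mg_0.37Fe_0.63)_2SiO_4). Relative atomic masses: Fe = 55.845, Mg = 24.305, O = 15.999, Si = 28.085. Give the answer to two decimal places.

39.00 weight percent

M((Mg_0.37Fe_0.63)_2SiO_4) = 180.431 g/mol.
Fe contributes 1.26 × 55.845 = 70.365 g per mole.
70.365/180.431 = 0.3900 → 39.00%.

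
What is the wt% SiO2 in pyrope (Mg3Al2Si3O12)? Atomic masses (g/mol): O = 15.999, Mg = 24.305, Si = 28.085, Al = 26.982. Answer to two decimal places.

44.71 wt%

Molar mass of Mg3Al2Si3O12 = 3*24.305 + 2*26.982 + 3*28.085 + 12*15.999 = 403.122 g/mol.
Each formula unit contains 3 Si, equivalent to 3/1 = 3.0000 mol SiO2.
M(SiO2) = 1×28.085 + 2×15.999 = 60.083 g/mol.
Mass of SiO2 per formula unit = 3.0000 × 60.083 = 180.249 g.
SiO2 wt% = 180.249 / 403.122 × 100 = 44.71%.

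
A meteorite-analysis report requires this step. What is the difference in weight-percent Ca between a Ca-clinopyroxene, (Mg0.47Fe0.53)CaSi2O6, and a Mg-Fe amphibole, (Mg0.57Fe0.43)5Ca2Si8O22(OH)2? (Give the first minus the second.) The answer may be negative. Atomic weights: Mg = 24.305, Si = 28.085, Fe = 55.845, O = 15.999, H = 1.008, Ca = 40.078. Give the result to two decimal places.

8.07 percentage points

First mineral: 40.078 g Ca in 233.263 g formula = 17.18 wt% Ca.
Second mineral: 80.156 g Ca in 880.164 g formula = 9.11 wt% Ca.
17.18% − 9.11% gives a difference of 8.07 percentage points.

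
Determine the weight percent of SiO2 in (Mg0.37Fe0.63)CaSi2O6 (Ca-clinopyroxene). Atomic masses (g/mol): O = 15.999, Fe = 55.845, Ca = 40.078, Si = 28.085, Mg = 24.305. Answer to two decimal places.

50.83 wt%

M((Mg0.37Fe0.63)CaSi2O6) = 236.417 g/mol; M(SiO2) = 60.083 g/mol.
Moles SiO2 per formula unit = 2 Si ÷ 1 = 2.0000.
SiO2 fraction = (2.0000 × 60.083) / 236.417 = 120.166/236.417 = 0.5083.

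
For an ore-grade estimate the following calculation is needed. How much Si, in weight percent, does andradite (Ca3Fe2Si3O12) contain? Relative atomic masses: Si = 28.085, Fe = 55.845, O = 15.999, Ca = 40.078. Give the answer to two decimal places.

Formula mass = 3×40.078 + 2×55.845 + 3×28.085 + 12×15.999 = 508.167 g/mol, of which 84.255 g is Si.
So Si makes up 84.255/508.167 = 0.1658 of the mass, i.e. 16.58%.

16.58 weight percent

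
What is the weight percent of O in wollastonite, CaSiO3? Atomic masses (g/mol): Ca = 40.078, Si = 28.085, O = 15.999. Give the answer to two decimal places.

41.32 wt%

Molar mass of CaSiO3: 1·40.078 + 1·28.085 + 3·15.999 = 116.160 g/mol.
Mass of O per formula unit: 3 × 15.999 = 47.997 g.
Weight fraction O = 47.997 / 116.160 = 0.4132.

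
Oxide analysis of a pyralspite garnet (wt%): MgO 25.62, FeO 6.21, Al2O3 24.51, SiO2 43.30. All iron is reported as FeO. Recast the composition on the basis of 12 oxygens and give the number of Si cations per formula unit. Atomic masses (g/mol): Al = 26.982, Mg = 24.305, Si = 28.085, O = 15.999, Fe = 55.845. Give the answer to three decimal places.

25.62 wt% MgO ÷ 40.304 g/mol = 0.63567 mol, giving 0.63567 Mg and 0.63567 O.
6.21 wt% FeO ÷ 71.844 g/mol = 0.08644 mol, giving 0.08644 Fe and 0.08644 O.
24.51 wt% Al2O3 ÷ 101.961 g/mol = 0.24039 mol, giving 0.48078 Al and 0.72117 O.
43.30 wt% SiO2 ÷ 60.083 g/mol = 0.72067 mol, giving 0.72067 Si and 1.44134 O.
Oxygen sums to 2.88462; scaling by 12/2.88462 = 4.15999 puts the formula on 12 O.
Si: 0.72067 × 4.15999 = 2.998 atoms per formula unit.

2.998 Si apfu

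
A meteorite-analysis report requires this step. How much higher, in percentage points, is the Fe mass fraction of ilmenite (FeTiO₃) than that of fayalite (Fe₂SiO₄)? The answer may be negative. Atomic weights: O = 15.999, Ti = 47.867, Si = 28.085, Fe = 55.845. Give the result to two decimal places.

Fe in FeTiO₃: molar mass 151.709 g/mol; 1×55.845 = 55.845 g → 36.81 wt%.
Fe in Fe₂SiO₄: molar mass 203.771 g/mol; 2×55.845 = 111.690 g → 54.81 wt%.
Difference = 36.81 − 54.81 = -18.00 percentage points.

-18.00 percentage points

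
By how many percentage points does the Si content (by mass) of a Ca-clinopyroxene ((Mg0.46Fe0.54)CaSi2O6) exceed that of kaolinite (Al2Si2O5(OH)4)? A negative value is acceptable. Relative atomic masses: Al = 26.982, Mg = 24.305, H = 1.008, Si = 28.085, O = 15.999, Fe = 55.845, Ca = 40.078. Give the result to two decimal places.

M((Mg0.46Fe0.54)CaSi2O6) = 233.579 g/mol, so wt% Si = 56.170/233.579 × 100 = 24.05%.
M(Al2Si2O5(OH)4) = 258.157 g/mol, so wt% Si = 56.170/258.157 × 100 = 21.76%.
24.05 − 21.76 = 2.29 pp.

2.29 percentage points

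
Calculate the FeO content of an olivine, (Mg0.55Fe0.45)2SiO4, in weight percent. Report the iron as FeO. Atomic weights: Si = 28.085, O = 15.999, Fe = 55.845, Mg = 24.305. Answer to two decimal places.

Molar mass of (Mg0.55Fe0.45)2SiO4 = 1.10·24.305 + 0.90·55.845 + 1·28.085 + 4·15.999 = 169.077 g/mol.
Each formula unit contains 0.90 Fe, equivalent to 0.90/1 = 0.9000 mol FeO.
M(FeO) = 1×55.845 + 1×15.999 = 71.844 g/mol.
Mass of FeO per formula unit = 0.9000 × 71.844 = 64.660 g.
FeO wt% = 64.660 / 169.077 × 100 = 38.24%.

38.24 wt%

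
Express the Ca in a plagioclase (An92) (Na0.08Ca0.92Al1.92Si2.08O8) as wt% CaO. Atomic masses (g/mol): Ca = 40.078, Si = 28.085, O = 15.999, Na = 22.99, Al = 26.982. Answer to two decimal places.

Molar mass of Na0.08Ca0.92Al1.92Si2.08O8 = 0.08×22.99 + 0.92×40.078 + 1.92×26.982 + 2.08×28.085 + 8×15.999 = 276.925 g/mol.
Each formula unit contains 0.92 Ca, equivalent to 0.92/1 = 0.9200 mol CaO.
M(CaO) = 1×40.078 + 1×15.999 = 56.077 g/mol.
Mass of CaO per formula unit = 0.9200 × 56.077 = 51.591 g.
CaO wt% = 51.591 / 276.925 × 100 = 18.63%.

18.63 wt%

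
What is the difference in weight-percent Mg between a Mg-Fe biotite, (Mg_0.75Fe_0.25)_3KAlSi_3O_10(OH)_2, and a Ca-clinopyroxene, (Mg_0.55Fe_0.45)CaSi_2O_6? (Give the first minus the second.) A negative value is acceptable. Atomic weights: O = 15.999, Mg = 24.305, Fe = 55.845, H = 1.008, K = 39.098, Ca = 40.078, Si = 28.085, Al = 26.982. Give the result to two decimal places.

First mineral: 54.686 g Mg in 440.909 g formula = 12.40 wt% Mg.
Second mineral: 13.368 g Mg in 230.740 g formula = 5.79 wt% Mg.
12.40% − 5.79% gives a difference of 6.61 percentage points.

6.61 percentage points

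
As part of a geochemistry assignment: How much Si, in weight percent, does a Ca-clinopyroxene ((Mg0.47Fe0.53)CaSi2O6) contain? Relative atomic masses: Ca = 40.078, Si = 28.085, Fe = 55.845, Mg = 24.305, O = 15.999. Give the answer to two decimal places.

24.08 weight percent

Formula mass = 0.47·24.305 + 0.53·55.845 + 1·40.078 + 2·28.085 + 6·15.999 = 233.263 g/mol, of which 56.170 g is Si.
So Si makes up 56.170/233.263 = 0.2408 of the mass, i.e. 24.08%.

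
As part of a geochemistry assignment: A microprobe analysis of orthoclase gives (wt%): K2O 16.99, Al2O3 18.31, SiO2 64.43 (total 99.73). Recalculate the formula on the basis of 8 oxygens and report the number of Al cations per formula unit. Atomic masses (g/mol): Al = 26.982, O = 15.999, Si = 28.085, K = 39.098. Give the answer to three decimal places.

1.003 Al apfu

K2O: 16.99/94.195 = 0.18037 mol → 0.36074 mol K, 0.18037 mol O.
Al2O3: 18.31/101.961 = 0.17958 mol → 0.35916 mol Al, 0.53874 mol O.
SiO2: 64.43/60.083 = 1.07235 mol → 1.07235 mol Si, 2.14470 mol O.
Total oxygen = 2.86381 mol. Normalization factor = 8/2.86381 = 2.79348.
Al per 8 O = 0.35916 × 2.79348 = 1.003.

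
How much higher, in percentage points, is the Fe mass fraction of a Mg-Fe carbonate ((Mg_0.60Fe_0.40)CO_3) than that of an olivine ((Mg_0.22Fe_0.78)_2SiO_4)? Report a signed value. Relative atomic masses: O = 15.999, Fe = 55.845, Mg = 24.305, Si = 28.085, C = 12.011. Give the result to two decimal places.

-22.83 percentage points

M((Mg_0.60Fe_0.40)CO_3) = 96.929 g/mol, so wt% Fe = 22.338/96.929 × 100 = 23.05%.
M((Mg_0.22Fe_0.78)_2SiO_4) = 189.893 g/mol, so wt% Fe = 87.118/189.893 × 100 = 45.88%.
23.05 − 45.88 = -22.83 pp.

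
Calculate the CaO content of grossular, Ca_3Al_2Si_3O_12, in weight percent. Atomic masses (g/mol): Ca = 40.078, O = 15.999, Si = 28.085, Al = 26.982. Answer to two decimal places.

37.35 wt%

Molar mass of Ca_3Al_2Si_3O_12 = 3·40.078 + 2·26.982 + 3·28.085 + 12·15.999 = 450.441 g/mol.
Each formula unit contains 3 Ca, equivalent to 3/1 = 3.0000 mol CaO.
M(CaO) = 1×40.078 + 1×15.999 = 56.077 g/mol.
Mass of CaO per formula unit = 3.0000 × 56.077 = 168.231 g.
CaO wt% = 168.231 / 450.441 × 100 = 37.35%.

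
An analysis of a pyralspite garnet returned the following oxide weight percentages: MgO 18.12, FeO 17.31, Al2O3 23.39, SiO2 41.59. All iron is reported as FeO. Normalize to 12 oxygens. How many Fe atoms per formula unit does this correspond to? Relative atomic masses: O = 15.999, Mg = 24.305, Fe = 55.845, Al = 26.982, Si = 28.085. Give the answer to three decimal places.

1.046 Fe apfu

MgO (M=40.304): mol = 0.44958; Mg = 0.44958, O = 0.44958.
FeO (M=71.844): mol = 0.24094; Fe = 0.24094, O = 0.24094.
Al2O3 (M=101.961): mol = 0.22940; Al = 0.45880, O = 0.68820.
SiO2 (M=60.083): mol = 0.69221; Si = 0.69221, O = 1.38442.
ΣO = 2.76314; factor = 12/ΣO = 4.34289.
Fe apfu = 0.24094 × 4.34289 = 1.046.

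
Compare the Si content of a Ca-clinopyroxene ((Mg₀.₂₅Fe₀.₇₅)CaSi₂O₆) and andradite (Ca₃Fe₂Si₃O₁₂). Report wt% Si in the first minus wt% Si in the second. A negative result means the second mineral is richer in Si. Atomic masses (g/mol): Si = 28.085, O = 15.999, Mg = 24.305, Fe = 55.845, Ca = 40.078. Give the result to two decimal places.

Si in (Mg₀.₂₅Fe₀.₇₅)CaSi₂O₆: molar mass 240.202 g/mol; 2×28.085 = 56.170 g → 23.38 wt%.
Si in Ca₃Fe₂Si₃O₁₂: molar mass 508.167 g/mol; 3×28.085 = 84.255 g → 16.58 wt%.
Difference = 23.38 − 16.58 = 6.80 percentage points.

6.80 percentage points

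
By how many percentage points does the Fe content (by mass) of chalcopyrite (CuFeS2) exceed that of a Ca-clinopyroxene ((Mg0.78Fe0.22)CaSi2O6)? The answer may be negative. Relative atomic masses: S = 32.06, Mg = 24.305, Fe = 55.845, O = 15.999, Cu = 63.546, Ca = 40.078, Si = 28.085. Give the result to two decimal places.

24.93 percentage points

M(CuFeS2) = 183.511 g/mol, so wt% Fe = 55.845/183.511 × 100 = 30.43%.
M((Mg0.78Fe0.22)CaSi2O6) = 223.486 g/mol, so wt% Fe = 12.286/223.486 × 100 = 5.50%.
30.43 − 5.50 = 24.93 pp.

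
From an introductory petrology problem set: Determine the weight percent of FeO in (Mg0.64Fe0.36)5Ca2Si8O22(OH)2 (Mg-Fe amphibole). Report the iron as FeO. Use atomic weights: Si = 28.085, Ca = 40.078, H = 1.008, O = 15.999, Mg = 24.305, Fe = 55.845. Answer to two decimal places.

Molar mass of (Mg0.64Fe0.36)5Ca2Si8O22(OH)2 = 3.20*24.305 + 1.80*55.845 + 2*40.078 + 8*28.085 + 24*15.999 + 2*1.008 = 869.125 g/mol.
Each formula unit contains 1.80 Fe, equivalent to 1.80/1 = 1.8000 mol FeO.
M(FeO) = 1×55.845 + 1×15.999 = 71.844 g/mol.
Mass of FeO per formula unit = 1.8000 × 71.844 = 129.319 g.
FeO wt% = 129.319 / 869.125 × 100 = 14.88%.

14.88 wt%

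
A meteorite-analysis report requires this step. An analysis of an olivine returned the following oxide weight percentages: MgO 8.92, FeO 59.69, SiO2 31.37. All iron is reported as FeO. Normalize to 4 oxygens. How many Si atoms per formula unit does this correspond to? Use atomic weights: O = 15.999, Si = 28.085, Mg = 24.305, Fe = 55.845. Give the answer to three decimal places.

8.92 wt% MgO ÷ 40.304 g/mol = 0.22132 mol, giving 0.22132 Mg and 0.22132 O.
59.69 wt% FeO ÷ 71.844 g/mol = 0.83083 mol, giving 0.83083 Fe and 0.83083 O.
31.37 wt% SiO2 ÷ 60.083 g/mol = 0.52211 mol, giving 0.52211 Si and 1.04422 O.
Oxygen sums to 2.09637; scaling by 4/2.09637 = 1.90806 puts the formula on 4 O.
Si: 0.52211 × 1.90806 = 0.996 atoms per formula unit.

0.996 Si apfu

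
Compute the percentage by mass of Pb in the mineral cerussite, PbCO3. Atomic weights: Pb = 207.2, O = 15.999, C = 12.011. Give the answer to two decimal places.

Molar mass of PbCO3: 1*207.2 + 1*12.011 + 3*15.999 = 267.208 g/mol.
Mass of Pb per formula unit: 1 × 207.2 = 207.200 g.
Weight fraction Pb = 207.200 / 267.208 = 0.7754.

77.54 mass %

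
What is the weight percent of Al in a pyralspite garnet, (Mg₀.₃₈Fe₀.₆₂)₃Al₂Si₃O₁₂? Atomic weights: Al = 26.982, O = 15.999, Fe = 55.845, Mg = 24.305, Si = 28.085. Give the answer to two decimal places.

Formula mass = 1.14*24.305 + 1.86*55.845 + 2*26.982 + 3*28.085 + 12*15.999 = 461.786 g/mol, of which 53.964 g is Al.
So Al makes up 53.964/461.786 = 0.1169 of the mass, i.e. 11.69%.

11.69 weight percent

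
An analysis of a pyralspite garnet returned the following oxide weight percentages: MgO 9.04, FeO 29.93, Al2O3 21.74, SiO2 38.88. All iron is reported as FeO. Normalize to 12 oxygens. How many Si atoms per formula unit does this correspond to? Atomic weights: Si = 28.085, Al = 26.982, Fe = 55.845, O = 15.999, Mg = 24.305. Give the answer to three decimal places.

3.016 Si apfu

9.04 wt% MgO ÷ 40.304 g/mol = 0.22430 mol, giving 0.22430 Mg and 0.22430 O.
29.93 wt% FeO ÷ 71.844 g/mol = 0.41660 mol, giving 0.41660 Fe and 0.41660 O.
21.74 wt% Al2O3 ÷ 101.961 g/mol = 0.21322 mol, giving 0.42644 Al and 0.63966 O.
38.88 wt% SiO2 ÷ 60.083 g/mol = 0.64710 mol, giving 0.64710 Si and 1.29420 O.
Oxygen sums to 2.57476; scaling by 12/2.57476 = 4.66063 puts the formula on 12 O.
Si: 0.64710 × 4.66063 = 3.016 atoms per formula unit.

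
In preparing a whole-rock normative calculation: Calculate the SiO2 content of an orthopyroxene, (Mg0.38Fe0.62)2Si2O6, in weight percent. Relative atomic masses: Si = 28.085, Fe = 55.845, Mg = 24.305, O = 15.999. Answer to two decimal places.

50.09 wt%

M((Mg0.38Fe0.62)2Si2O6) = 239.884 g/mol; M(SiO2) = 60.083 g/mol.
Moles SiO2 per formula unit = 2 Si ÷ 1 = 2.0000.
SiO2 fraction = (2.0000 × 60.083) / 239.884 = 120.166/239.884 = 0.5009.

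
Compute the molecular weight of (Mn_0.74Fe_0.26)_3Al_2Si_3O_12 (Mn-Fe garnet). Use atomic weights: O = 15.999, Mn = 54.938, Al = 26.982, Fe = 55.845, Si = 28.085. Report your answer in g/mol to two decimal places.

495.73 g/mol

Mn: 2.22 × 54.938 = 121.9624
Fe: 0.78 × 55.845 = 43.5591
Al: 2 × 26.982 = 53.9640
Si: 3 × 28.085 = 84.2550
O: 12 × 15.999 = 191.9880
Summing the contributions gives the formula mass.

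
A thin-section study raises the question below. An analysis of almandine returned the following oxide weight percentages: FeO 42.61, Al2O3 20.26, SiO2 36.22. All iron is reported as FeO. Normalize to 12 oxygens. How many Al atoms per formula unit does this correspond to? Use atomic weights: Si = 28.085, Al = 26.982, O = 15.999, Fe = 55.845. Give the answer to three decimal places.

42.61 wt% FeO ÷ 71.844 g/mol = 0.59309 mol, giving 0.59309 Fe and 0.59309 O.
20.26 wt% Al2O3 ÷ 101.961 g/mol = 0.19870 mol, giving 0.39740 Al and 0.59610 O.
36.22 wt% SiO2 ÷ 60.083 g/mol = 0.60283 mol, giving 0.60283 Si and 1.20566 O.
Oxygen sums to 2.39485; scaling by 12/2.39485 = 5.01075 puts the formula on 12 O.
Al: 0.39740 × 5.01075 = 1.991 atoms per formula unit.

1.991 Al apfu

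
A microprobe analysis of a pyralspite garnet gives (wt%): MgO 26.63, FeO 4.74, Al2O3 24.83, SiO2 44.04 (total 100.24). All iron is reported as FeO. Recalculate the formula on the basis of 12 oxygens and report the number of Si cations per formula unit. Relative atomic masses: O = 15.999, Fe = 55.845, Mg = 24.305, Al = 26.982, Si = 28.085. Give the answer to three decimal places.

3.009 Si apfu

MgO (M=40.304): mol = 0.66073; Mg = 0.66073, O = 0.66073.
FeO (M=71.844): mol = 0.06598; Fe = 0.06598, O = 0.06598.
Al2O3 (M=101.961): mol = 0.24352; Al = 0.48704, O = 0.73056.
SiO2 (M=60.083): mol = 0.73299; Si = 0.73299, O = 1.46598.
ΣO = 2.92325; factor = 12/ΣO = 4.10502.
Si apfu = 0.73299 × 4.10502 = 3.009.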